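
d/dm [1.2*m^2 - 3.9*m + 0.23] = 2.4*m - 3.9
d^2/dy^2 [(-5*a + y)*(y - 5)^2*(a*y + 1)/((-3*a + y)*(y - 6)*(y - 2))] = 2*(135*a^4*y^3 - 3240*a^4*y^2 + 21060*a^4*y - 43200*a^4 - 6*a^3*y^6 + 144*a^3*y^5 - 1503*a^3*y^4 + 9858*a^3*y^3 - 39879*a^3*y^2 + 79920*a^3*y - 43380*a^3 + 4*a^2*y^6 - 51*a^2*y^5 - 258*a^2*y^4 + 5017*a^2*y^3 - 19872*a^2*y^2 + 24588*a^2*y - 5760*a^2 - 5*a*y^6 + 150*a*y^5 - 1527*a*y^4 + 7168*a*y^3 - 15756*a*y^2 + 14400*a*y - 7200*a - 2*y^6 + 39*y^5 - 240*y^4 + 484*y^3)/(-27*a^3*y^6 + 648*a^3*y^5 - 6156*a^3*y^4 + 29376*a^3*y^3 - 73872*a^3*y^2 + 93312*a^3*y - 46656*a^3 + 27*a^2*y^7 - 648*a^2*y^6 + 6156*a^2*y^5 - 29376*a^2*y^4 + 73872*a^2*y^3 - 93312*a^2*y^2 + 46656*a^2*y - 9*a*y^8 + 216*a*y^7 - 2052*a*y^6 + 9792*a*y^5 - 24624*a*y^4 + 31104*a*y^3 - 15552*a*y^2 + y^9 - 24*y^8 + 228*y^7 - 1088*y^6 + 2736*y^5 - 3456*y^4 + 1728*y^3)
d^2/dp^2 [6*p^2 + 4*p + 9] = 12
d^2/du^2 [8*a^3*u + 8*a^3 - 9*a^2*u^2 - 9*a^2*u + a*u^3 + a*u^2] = 2*a*(-9*a + 3*u + 1)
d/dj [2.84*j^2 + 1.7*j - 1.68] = 5.68*j + 1.7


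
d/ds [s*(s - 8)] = 2*s - 8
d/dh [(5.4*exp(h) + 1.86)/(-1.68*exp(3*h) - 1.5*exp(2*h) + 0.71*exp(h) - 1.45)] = (18.144*exp(3*h) + 17.4744*exp(2*h) + 5.58*exp(h) - 9.1506)*exp(h)/(2.8224*exp(6*h) + 5.04*exp(5*h) - 0.1356*exp(4*h) + 2.742*exp(3*h) + 4.8541*exp(2*h) - 2.059*exp(h) + 2.1025)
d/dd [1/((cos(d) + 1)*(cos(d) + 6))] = (2*cos(d) + 7)*sin(d)/((cos(d) + 1)^2*(cos(d) + 6)^2)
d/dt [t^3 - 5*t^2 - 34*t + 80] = 3*t^2 - 10*t - 34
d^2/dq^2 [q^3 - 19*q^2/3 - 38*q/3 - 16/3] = 6*q - 38/3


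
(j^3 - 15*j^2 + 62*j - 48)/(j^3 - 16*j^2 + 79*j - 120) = (j^2 - 7*j + 6)/(j^2 - 8*j + 15)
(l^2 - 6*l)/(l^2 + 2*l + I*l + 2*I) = l*(l - 6)/(l^2 + l*(2 + I) + 2*I)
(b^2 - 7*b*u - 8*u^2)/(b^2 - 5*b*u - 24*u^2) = (b + u)/(b + 3*u)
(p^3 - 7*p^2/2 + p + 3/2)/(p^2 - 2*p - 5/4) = 2*(p^2 - 4*p + 3)/(2*p - 5)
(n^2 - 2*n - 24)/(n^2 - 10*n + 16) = (n^2 - 2*n - 24)/(n^2 - 10*n + 16)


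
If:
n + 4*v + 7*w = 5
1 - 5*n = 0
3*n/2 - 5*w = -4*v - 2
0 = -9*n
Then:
No Solution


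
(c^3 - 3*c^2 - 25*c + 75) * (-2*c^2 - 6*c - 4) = -2*c^5 + 64*c^3 + 12*c^2 - 350*c - 300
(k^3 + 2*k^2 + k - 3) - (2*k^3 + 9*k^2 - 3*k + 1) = -k^3 - 7*k^2 + 4*k - 4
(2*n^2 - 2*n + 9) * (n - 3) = 2*n^3 - 8*n^2 + 15*n - 27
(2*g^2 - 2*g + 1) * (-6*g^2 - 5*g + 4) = -12*g^4 + 2*g^3 + 12*g^2 - 13*g + 4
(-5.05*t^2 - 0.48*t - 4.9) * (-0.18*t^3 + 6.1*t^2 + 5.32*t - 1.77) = 0.909*t^5 - 30.7186*t^4 - 28.912*t^3 - 23.5051*t^2 - 25.2184*t + 8.673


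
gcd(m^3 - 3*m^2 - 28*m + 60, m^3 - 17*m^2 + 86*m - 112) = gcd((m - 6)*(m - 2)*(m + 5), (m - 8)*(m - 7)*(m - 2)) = m - 2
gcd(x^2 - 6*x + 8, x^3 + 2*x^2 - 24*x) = x - 4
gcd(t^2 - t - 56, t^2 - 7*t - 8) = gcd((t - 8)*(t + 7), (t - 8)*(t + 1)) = t - 8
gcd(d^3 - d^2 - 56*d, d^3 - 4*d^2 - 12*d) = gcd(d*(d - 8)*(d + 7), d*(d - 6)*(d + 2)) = d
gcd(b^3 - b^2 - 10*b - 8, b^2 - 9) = 1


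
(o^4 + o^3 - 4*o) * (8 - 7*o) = -7*o^5 + o^4 + 8*o^3 + 28*o^2 - 32*o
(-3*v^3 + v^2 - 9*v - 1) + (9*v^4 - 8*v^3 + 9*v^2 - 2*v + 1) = 9*v^4 - 11*v^3 + 10*v^2 - 11*v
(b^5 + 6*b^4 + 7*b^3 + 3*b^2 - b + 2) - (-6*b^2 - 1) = b^5 + 6*b^4 + 7*b^3 + 9*b^2 - b + 3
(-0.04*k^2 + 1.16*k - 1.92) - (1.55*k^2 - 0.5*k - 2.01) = -1.59*k^2 + 1.66*k + 0.0899999999999999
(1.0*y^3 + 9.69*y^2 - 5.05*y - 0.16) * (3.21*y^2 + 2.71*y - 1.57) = 3.21*y^5 + 33.8149*y^4 + 8.4794*y^3 - 29.4124*y^2 + 7.4949*y + 0.2512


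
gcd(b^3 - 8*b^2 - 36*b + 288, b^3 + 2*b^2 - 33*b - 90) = b - 6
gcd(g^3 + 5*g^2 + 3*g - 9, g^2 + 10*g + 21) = g + 3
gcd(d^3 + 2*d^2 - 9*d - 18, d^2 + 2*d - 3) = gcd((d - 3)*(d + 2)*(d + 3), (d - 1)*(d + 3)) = d + 3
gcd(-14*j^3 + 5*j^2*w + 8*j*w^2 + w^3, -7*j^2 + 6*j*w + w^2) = -7*j^2 + 6*j*w + w^2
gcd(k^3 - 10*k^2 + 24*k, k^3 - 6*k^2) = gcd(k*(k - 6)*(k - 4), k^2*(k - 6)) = k^2 - 6*k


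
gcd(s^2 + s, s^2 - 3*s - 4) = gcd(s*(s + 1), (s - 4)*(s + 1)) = s + 1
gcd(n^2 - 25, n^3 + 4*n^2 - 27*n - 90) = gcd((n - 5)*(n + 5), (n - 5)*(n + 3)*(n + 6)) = n - 5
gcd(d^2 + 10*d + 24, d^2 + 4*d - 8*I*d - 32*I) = d + 4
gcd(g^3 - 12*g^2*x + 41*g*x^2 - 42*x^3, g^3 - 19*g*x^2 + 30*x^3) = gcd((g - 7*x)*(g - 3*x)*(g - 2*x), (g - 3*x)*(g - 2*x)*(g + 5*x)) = g^2 - 5*g*x + 6*x^2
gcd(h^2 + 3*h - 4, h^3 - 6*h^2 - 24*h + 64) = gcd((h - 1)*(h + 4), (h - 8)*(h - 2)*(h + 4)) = h + 4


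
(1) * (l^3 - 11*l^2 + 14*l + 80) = l^3 - 11*l^2 + 14*l + 80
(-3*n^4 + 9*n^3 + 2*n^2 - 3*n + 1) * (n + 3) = -3*n^5 + 29*n^3 + 3*n^2 - 8*n + 3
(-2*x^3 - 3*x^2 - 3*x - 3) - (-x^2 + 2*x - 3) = -2*x^3 - 2*x^2 - 5*x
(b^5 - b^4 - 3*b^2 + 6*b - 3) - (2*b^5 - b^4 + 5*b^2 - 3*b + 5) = -b^5 - 8*b^2 + 9*b - 8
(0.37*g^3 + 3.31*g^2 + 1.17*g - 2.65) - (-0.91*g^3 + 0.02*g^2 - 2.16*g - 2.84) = 1.28*g^3 + 3.29*g^2 + 3.33*g + 0.19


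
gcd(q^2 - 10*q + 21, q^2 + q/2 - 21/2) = q - 3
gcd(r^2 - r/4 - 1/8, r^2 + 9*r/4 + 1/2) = r + 1/4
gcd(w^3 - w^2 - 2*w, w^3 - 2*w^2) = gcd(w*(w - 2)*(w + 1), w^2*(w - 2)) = w^2 - 2*w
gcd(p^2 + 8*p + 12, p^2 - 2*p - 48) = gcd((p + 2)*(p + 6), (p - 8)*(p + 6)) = p + 6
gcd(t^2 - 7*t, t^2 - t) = t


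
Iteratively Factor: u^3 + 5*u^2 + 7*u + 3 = (u + 1)*(u^2 + 4*u + 3) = (u + 1)*(u + 3)*(u + 1)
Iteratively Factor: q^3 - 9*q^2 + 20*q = (q)*(q^2 - 9*q + 20) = q*(q - 4)*(q - 5)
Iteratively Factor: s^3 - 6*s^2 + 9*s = (s - 3)*(s^2 - 3*s) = s*(s - 3)*(s - 3)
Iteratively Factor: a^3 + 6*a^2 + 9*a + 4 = (a + 4)*(a^2 + 2*a + 1) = (a + 1)*(a + 4)*(a + 1)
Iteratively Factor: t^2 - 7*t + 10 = (t - 2)*(t - 5)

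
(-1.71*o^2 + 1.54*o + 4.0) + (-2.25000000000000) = -1.71*o^2 + 1.54*o + 1.75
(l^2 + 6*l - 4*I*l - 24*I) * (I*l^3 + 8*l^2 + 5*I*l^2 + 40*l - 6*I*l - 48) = I*l^5 + 12*l^4 + 11*I*l^4 + 132*l^3 - 8*I*l^3 + 288*l^2 - 388*I*l^2 - 432*l - 768*I*l + 1152*I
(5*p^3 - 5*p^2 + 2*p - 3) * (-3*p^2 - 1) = -15*p^5 + 15*p^4 - 11*p^3 + 14*p^2 - 2*p + 3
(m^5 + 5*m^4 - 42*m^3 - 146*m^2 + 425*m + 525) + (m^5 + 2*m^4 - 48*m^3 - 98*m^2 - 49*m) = 2*m^5 + 7*m^4 - 90*m^3 - 244*m^2 + 376*m + 525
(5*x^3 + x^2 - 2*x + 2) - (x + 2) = 5*x^3 + x^2 - 3*x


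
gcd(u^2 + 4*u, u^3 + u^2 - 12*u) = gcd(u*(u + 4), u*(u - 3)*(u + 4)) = u^2 + 4*u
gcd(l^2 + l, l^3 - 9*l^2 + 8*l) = l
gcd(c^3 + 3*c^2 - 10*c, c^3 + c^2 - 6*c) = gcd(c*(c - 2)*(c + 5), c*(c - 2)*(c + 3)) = c^2 - 2*c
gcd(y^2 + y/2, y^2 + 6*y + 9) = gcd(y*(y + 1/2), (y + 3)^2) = 1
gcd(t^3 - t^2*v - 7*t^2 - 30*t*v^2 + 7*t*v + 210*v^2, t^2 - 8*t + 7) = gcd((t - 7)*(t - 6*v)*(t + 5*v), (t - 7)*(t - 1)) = t - 7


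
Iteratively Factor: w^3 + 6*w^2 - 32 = (w - 2)*(w^2 + 8*w + 16) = (w - 2)*(w + 4)*(w + 4)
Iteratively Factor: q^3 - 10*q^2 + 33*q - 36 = (q - 3)*(q^2 - 7*q + 12) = (q - 4)*(q - 3)*(q - 3)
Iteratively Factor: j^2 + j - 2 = (j - 1)*(j + 2)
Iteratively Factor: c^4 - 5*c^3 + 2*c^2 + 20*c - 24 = (c - 2)*(c^3 - 3*c^2 - 4*c + 12) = (c - 2)*(c + 2)*(c^2 - 5*c + 6) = (c - 2)^2*(c + 2)*(c - 3)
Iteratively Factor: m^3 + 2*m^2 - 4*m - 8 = (m + 2)*(m^2 - 4) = (m + 2)^2*(m - 2)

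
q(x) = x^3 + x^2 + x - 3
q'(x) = 3*x^2 + 2*x + 1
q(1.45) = 3.60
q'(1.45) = 10.21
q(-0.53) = -3.40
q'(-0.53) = 0.78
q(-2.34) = -12.68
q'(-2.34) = 12.75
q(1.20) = 1.37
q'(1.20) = 7.72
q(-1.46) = -5.44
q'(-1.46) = 4.47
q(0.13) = -2.85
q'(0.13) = 1.31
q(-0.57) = -3.43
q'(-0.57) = 0.83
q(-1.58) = -6.03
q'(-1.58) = 5.33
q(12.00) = 1881.00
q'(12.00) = 457.00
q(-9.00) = -660.00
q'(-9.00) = 226.00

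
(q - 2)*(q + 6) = q^2 + 4*q - 12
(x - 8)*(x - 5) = x^2 - 13*x + 40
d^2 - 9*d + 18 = (d - 6)*(d - 3)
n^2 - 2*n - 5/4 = (n - 5/2)*(n + 1/2)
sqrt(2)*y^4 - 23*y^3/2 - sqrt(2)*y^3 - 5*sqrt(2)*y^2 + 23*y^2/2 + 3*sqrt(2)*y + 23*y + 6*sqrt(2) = (y - 2)*(y + 1)*(y - 6*sqrt(2))*(sqrt(2)*y + 1/2)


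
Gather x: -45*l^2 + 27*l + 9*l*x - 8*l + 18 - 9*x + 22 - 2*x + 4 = -45*l^2 + 19*l + x*(9*l - 11) + 44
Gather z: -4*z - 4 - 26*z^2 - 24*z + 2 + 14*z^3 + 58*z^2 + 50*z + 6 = 14*z^3 + 32*z^2 + 22*z + 4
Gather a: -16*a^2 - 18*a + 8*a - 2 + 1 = -16*a^2 - 10*a - 1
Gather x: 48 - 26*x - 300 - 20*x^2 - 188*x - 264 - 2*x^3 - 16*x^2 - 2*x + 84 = -2*x^3 - 36*x^2 - 216*x - 432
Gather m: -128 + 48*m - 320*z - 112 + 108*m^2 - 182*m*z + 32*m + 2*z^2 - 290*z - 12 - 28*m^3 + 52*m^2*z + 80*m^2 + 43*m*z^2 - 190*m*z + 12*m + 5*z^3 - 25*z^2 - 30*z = -28*m^3 + m^2*(52*z + 188) + m*(43*z^2 - 372*z + 92) + 5*z^3 - 23*z^2 - 640*z - 252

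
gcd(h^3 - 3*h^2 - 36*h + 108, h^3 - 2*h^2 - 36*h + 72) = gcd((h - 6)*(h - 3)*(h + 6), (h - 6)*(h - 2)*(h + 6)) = h^2 - 36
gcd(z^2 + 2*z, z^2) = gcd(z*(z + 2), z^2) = z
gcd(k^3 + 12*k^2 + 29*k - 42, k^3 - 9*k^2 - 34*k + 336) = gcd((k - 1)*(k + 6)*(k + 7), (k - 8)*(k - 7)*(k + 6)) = k + 6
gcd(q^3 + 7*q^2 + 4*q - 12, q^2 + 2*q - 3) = q - 1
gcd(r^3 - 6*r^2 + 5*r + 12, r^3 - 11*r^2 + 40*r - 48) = r^2 - 7*r + 12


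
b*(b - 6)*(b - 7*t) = b^3 - 7*b^2*t - 6*b^2 + 42*b*t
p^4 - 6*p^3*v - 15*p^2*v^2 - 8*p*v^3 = p*(p - 8*v)*(p + v)^2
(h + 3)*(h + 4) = h^2 + 7*h + 12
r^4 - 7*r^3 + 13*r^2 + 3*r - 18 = (r - 3)^2*(r - 2)*(r + 1)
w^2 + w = w*(w + 1)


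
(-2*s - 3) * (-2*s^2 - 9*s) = 4*s^3 + 24*s^2 + 27*s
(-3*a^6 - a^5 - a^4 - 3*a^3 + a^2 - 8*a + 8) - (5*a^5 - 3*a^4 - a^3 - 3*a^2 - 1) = -3*a^6 - 6*a^5 + 2*a^4 - 2*a^3 + 4*a^2 - 8*a + 9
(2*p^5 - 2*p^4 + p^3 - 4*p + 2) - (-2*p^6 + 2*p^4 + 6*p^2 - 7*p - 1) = 2*p^6 + 2*p^5 - 4*p^4 + p^3 - 6*p^2 + 3*p + 3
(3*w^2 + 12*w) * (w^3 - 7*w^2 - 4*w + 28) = 3*w^5 - 9*w^4 - 96*w^3 + 36*w^2 + 336*w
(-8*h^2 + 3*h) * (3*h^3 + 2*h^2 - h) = -24*h^5 - 7*h^4 + 14*h^3 - 3*h^2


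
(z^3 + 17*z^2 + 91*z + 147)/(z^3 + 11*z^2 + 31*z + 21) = (z + 7)/(z + 1)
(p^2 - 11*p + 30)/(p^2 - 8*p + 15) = (p - 6)/(p - 3)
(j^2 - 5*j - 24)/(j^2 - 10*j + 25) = (j^2 - 5*j - 24)/(j^2 - 10*j + 25)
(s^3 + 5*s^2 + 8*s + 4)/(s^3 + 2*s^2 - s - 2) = (s + 2)/(s - 1)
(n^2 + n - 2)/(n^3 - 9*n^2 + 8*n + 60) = (n - 1)/(n^2 - 11*n + 30)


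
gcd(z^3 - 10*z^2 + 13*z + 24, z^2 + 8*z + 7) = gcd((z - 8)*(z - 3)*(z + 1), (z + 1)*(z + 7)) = z + 1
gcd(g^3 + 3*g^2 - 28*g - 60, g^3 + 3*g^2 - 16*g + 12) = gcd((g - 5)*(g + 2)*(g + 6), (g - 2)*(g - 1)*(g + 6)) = g + 6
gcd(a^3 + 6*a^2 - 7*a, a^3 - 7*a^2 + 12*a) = a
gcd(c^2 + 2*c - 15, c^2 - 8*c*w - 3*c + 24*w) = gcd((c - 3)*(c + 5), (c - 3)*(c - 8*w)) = c - 3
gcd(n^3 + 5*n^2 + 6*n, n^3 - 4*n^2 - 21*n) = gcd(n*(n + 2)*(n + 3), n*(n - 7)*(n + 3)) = n^2 + 3*n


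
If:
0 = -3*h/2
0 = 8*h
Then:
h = 0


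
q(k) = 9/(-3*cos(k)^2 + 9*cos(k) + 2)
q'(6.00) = -0.13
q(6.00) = 1.14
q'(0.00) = 0.00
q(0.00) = 1.12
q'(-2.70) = -0.75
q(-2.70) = -1.05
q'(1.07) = 1.52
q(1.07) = 1.60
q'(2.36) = 2.42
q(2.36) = -1.53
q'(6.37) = 0.04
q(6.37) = 1.13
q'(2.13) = 7.10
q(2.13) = -2.49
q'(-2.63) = -0.95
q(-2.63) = -1.11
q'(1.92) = 45.68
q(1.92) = -6.29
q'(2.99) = 0.21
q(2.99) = -0.92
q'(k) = 9*(-6*sin(k)*cos(k) + 9*sin(k))/(-3*cos(k)^2 + 9*cos(k) + 2)^2 = 27*(3 - 2*cos(k))*sin(k)/(-3*cos(k)^2 + 9*cos(k) + 2)^2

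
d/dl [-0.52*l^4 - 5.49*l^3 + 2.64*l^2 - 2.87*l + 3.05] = -2.08*l^3 - 16.47*l^2 + 5.28*l - 2.87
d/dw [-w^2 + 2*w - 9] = 2 - 2*w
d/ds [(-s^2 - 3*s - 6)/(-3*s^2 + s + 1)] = (-10*s^2 - 38*s + 3)/(9*s^4 - 6*s^3 - 5*s^2 + 2*s + 1)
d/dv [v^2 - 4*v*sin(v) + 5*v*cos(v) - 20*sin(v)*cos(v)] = -5*v*sin(v) - 4*v*cos(v) + 2*v - 4*sin(v) + 5*cos(v) - 20*cos(2*v)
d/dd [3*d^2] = 6*d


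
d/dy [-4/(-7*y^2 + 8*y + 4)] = 8*(4 - 7*y)/(-7*y^2 + 8*y + 4)^2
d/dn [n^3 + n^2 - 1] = n*(3*n + 2)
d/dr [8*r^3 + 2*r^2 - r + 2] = 24*r^2 + 4*r - 1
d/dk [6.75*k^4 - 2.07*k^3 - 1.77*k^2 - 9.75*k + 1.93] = 27.0*k^3 - 6.21*k^2 - 3.54*k - 9.75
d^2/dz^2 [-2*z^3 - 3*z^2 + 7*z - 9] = -12*z - 6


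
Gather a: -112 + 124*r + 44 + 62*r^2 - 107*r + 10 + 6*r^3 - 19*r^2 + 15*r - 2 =6*r^3 + 43*r^2 + 32*r - 60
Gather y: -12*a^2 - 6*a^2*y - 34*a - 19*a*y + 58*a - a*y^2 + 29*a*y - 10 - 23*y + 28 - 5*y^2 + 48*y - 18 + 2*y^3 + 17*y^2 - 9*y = -12*a^2 + 24*a + 2*y^3 + y^2*(12 - a) + y*(-6*a^2 + 10*a + 16)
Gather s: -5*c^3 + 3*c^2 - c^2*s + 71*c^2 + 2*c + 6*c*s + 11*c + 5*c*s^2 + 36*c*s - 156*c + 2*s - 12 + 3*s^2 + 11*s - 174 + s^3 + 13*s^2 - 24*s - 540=-5*c^3 + 74*c^2 - 143*c + s^3 + s^2*(5*c + 16) + s*(-c^2 + 42*c - 11) - 726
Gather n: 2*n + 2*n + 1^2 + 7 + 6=4*n + 14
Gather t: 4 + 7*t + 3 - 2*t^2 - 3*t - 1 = -2*t^2 + 4*t + 6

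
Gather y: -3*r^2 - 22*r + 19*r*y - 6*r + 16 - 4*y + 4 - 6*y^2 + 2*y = -3*r^2 - 28*r - 6*y^2 + y*(19*r - 2) + 20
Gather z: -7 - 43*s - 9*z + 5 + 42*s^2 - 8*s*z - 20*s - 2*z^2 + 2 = 42*s^2 - 63*s - 2*z^2 + z*(-8*s - 9)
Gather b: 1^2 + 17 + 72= 90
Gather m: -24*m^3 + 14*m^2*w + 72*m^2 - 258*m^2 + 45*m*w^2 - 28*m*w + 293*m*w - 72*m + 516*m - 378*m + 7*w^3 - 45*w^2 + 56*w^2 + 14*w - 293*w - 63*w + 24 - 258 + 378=-24*m^3 + m^2*(14*w - 186) + m*(45*w^2 + 265*w + 66) + 7*w^3 + 11*w^2 - 342*w + 144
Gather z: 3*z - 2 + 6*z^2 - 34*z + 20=6*z^2 - 31*z + 18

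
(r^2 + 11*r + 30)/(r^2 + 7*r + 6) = (r + 5)/(r + 1)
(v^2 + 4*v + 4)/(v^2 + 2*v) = (v + 2)/v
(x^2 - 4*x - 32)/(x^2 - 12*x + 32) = (x + 4)/(x - 4)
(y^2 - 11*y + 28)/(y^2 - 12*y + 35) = (y - 4)/(y - 5)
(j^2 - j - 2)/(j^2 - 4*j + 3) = (j^2 - j - 2)/(j^2 - 4*j + 3)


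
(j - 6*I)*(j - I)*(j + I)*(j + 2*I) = j^4 - 4*I*j^3 + 13*j^2 - 4*I*j + 12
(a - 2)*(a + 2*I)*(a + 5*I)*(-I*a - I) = -I*a^4 + 7*a^3 + I*a^3 - 7*a^2 + 12*I*a^2 - 14*a - 10*I*a - 20*I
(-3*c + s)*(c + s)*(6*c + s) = -18*c^3 - 15*c^2*s + 4*c*s^2 + s^3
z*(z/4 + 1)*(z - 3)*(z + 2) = z^4/4 + 3*z^3/4 - 5*z^2/2 - 6*z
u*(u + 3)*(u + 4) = u^3 + 7*u^2 + 12*u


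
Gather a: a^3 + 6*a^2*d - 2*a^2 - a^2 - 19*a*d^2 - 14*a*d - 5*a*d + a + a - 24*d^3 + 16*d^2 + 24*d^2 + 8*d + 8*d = a^3 + a^2*(6*d - 3) + a*(-19*d^2 - 19*d + 2) - 24*d^3 + 40*d^2 + 16*d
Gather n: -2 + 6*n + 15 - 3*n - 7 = 3*n + 6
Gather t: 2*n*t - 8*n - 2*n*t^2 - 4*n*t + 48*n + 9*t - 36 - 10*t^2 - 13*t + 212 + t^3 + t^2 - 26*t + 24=40*n + t^3 + t^2*(-2*n - 9) + t*(-2*n - 30) + 200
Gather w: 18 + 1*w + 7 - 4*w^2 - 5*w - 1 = -4*w^2 - 4*w + 24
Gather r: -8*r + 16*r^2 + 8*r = 16*r^2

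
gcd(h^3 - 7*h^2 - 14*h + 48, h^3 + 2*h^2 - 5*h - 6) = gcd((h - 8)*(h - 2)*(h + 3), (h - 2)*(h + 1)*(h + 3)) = h^2 + h - 6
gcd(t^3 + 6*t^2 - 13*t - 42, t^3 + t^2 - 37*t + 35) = t + 7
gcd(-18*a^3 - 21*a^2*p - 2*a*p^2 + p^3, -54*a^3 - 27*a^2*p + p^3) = -18*a^2 - 3*a*p + p^2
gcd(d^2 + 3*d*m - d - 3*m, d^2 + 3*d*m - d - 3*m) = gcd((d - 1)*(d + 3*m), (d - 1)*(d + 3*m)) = d^2 + 3*d*m - d - 3*m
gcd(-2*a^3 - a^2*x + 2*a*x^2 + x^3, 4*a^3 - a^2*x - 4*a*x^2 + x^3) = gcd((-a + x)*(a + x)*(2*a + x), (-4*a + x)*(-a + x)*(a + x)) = -a^2 + x^2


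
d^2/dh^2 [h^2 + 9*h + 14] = 2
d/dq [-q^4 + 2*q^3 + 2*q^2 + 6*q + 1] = -4*q^3 + 6*q^2 + 4*q + 6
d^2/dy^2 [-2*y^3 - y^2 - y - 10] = -12*y - 2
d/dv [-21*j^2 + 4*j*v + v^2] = 4*j + 2*v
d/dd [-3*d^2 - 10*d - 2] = -6*d - 10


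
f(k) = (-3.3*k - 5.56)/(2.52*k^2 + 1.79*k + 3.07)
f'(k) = (-5.04*k - 1.79)*(-3.3*k - 5.56)/(2.52*k^2 + 1.79*k + 3.07)^2 - 3.3/(2.52*k^2 + 1.79*k + 3.07)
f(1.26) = -1.04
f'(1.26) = 0.56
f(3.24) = -0.46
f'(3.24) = 0.14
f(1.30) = -1.02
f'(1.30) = 0.54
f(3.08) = -0.48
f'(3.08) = 0.16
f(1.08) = -1.15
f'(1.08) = 0.63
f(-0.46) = -1.45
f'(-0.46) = -1.46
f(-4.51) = 0.20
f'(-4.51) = 0.02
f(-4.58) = 0.20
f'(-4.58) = 0.02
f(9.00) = -0.16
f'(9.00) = 0.02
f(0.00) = -1.81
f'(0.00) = -0.02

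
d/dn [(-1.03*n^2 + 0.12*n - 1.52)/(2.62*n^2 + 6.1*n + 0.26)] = (-6.5974*n^2 + 7.4292*n + 9.3032)/(6.8644*n^4 + 31.964*n^3 + 38.5724*n^2 + 3.172*n + 0.0676)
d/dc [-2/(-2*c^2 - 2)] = -2*c/(c^2 + 1)^2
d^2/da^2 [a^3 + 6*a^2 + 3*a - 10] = 6*a + 12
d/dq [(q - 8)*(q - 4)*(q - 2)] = 3*q^2 - 28*q + 56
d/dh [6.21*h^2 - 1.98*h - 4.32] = 12.42*h - 1.98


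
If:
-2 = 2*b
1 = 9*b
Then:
No Solution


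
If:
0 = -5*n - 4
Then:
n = -4/5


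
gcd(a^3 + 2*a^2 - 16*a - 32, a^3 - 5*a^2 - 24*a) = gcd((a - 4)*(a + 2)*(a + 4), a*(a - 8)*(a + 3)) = 1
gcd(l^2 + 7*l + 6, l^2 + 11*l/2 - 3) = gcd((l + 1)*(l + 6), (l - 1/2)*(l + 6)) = l + 6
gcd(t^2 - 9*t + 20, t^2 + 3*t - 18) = 1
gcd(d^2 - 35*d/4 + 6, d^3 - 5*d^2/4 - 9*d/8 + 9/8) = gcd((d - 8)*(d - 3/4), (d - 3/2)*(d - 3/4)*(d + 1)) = d - 3/4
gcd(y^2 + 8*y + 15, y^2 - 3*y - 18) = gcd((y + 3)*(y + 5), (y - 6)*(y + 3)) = y + 3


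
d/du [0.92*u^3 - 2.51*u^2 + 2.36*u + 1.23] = 2.76*u^2 - 5.02*u + 2.36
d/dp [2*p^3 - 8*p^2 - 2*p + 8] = 6*p^2 - 16*p - 2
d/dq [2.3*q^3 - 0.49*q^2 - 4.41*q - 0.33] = 6.9*q^2 - 0.98*q - 4.41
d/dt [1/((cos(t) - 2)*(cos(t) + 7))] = (2*cos(t) + 5)*sin(t)/((cos(t) - 2)^2*(cos(t) + 7)^2)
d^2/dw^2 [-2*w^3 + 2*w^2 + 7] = 4 - 12*w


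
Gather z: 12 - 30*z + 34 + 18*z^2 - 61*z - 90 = 18*z^2 - 91*z - 44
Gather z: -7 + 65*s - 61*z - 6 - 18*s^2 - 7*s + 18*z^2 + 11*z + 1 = -18*s^2 + 58*s + 18*z^2 - 50*z - 12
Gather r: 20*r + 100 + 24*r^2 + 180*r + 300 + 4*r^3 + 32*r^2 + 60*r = 4*r^3 + 56*r^2 + 260*r + 400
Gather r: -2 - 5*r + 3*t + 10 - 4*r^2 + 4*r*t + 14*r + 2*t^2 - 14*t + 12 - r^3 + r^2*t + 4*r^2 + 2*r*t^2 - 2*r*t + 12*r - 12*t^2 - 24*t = -r^3 + r^2*t + r*(2*t^2 + 2*t + 21) - 10*t^2 - 35*t + 20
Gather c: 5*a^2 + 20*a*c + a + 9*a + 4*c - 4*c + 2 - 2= 5*a^2 + 20*a*c + 10*a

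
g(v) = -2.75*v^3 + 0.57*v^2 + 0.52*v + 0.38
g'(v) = -8.25*v^2 + 1.14*v + 0.52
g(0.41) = 0.50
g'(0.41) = -0.40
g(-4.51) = 261.90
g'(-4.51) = -172.43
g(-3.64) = 138.67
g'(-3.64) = -112.94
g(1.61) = -8.78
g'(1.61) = -19.03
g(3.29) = -89.67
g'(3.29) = -85.03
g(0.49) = 0.45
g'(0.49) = -0.90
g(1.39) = -5.18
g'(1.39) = -13.84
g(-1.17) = 4.96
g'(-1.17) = -12.11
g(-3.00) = 78.20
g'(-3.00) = -77.15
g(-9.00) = 2046.62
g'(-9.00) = -677.99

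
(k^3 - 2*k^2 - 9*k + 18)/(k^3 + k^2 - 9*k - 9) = (k - 2)/(k + 1)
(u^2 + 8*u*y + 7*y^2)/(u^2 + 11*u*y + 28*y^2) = (u + y)/(u + 4*y)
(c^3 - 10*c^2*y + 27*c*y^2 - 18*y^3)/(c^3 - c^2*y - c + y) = (c^2 - 9*c*y + 18*y^2)/(c^2 - 1)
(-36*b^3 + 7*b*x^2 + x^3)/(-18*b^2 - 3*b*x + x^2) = (-12*b^2 + 4*b*x + x^2)/(-6*b + x)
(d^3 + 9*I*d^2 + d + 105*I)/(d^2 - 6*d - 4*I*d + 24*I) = (d^3 + 9*I*d^2 + d + 105*I)/(d^2 - 6*d - 4*I*d + 24*I)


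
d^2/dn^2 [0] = 0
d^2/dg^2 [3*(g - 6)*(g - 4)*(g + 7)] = 18*g - 18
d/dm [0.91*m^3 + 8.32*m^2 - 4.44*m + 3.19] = 2.73*m^2 + 16.64*m - 4.44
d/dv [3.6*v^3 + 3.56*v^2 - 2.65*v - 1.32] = 10.8*v^2 + 7.12*v - 2.65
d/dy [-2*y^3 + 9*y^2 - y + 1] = -6*y^2 + 18*y - 1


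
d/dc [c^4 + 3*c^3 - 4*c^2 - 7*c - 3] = 4*c^3 + 9*c^2 - 8*c - 7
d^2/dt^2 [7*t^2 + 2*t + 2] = 14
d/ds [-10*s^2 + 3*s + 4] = 3 - 20*s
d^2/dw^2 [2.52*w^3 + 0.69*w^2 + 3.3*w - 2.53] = 15.12*w + 1.38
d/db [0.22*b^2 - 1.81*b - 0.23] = 0.44*b - 1.81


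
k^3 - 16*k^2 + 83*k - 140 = (k - 7)*(k - 5)*(k - 4)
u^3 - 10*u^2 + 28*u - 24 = (u - 6)*(u - 2)^2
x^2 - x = x*(x - 1)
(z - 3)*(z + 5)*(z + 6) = z^3 + 8*z^2 - 3*z - 90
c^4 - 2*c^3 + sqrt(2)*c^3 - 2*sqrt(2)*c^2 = c^2*(c - 2)*(c + sqrt(2))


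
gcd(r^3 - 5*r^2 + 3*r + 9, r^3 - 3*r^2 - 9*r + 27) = r^2 - 6*r + 9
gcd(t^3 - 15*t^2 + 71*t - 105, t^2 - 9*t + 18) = t - 3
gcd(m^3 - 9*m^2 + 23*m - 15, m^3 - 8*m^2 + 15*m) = m^2 - 8*m + 15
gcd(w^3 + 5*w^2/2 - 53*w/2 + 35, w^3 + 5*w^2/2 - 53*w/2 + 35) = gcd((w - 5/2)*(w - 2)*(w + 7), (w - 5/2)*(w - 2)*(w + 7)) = w^3 + 5*w^2/2 - 53*w/2 + 35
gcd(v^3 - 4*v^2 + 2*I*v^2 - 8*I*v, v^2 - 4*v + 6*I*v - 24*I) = v - 4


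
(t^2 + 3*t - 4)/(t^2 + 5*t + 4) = (t - 1)/(t + 1)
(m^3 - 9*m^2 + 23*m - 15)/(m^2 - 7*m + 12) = (m^2 - 6*m + 5)/(m - 4)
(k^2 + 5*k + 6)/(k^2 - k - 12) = (k + 2)/(k - 4)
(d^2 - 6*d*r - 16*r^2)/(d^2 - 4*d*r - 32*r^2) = (d + 2*r)/(d + 4*r)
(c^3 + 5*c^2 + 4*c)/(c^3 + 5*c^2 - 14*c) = (c^2 + 5*c + 4)/(c^2 + 5*c - 14)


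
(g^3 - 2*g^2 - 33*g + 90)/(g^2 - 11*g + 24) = (g^2 + g - 30)/(g - 8)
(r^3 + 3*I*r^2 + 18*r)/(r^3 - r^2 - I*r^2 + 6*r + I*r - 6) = r*(r + 6*I)/(r^2 + r*(-1 + 2*I) - 2*I)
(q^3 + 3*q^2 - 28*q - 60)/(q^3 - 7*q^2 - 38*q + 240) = (q + 2)/(q - 8)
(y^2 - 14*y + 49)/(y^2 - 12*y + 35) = (y - 7)/(y - 5)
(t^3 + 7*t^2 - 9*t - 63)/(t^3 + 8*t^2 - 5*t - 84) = (t + 3)/(t + 4)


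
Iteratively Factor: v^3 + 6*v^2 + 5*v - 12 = (v + 3)*(v^2 + 3*v - 4) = (v + 3)*(v + 4)*(v - 1)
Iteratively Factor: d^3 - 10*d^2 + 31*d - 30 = (d - 5)*(d^2 - 5*d + 6) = (d - 5)*(d - 3)*(d - 2)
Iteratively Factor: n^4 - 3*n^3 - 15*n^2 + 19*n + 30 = (n - 5)*(n^3 + 2*n^2 - 5*n - 6) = (n - 5)*(n + 3)*(n^2 - n - 2) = (n - 5)*(n + 1)*(n + 3)*(n - 2)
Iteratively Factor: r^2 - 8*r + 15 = (r - 5)*(r - 3)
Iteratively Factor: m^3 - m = (m)*(m^2 - 1) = m*(m - 1)*(m + 1)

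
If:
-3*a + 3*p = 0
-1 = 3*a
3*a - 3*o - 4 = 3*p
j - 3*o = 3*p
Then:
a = -1/3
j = -5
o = -4/3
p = -1/3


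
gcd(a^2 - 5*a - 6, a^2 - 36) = a - 6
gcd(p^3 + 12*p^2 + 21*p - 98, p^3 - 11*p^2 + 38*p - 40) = p - 2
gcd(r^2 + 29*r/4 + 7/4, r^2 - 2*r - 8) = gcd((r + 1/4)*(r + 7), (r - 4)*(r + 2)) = 1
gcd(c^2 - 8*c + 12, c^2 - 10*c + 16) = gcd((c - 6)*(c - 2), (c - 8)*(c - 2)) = c - 2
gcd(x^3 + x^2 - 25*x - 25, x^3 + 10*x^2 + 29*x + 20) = x^2 + 6*x + 5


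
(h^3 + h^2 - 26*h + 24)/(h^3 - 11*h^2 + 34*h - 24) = (h + 6)/(h - 6)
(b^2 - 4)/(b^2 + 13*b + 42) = (b^2 - 4)/(b^2 + 13*b + 42)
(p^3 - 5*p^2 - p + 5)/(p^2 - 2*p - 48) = (-p^3 + 5*p^2 + p - 5)/(-p^2 + 2*p + 48)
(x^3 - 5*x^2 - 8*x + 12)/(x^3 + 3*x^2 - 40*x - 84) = (x - 1)/(x + 7)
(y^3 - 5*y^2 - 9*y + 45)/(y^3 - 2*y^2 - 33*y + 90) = (y + 3)/(y + 6)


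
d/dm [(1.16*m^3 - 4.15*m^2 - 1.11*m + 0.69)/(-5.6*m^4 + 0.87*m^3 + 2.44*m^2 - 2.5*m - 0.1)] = (6.496*m^6 - 46.48*m^5 - 12.2071*m^4 + 11.5874*m^3 + 10.9345*m^2 - 2.5372*m + 1.836)/(31.36*m^8 - 9.744*m^7 - 26.5711*m^6 + 32.2456*m^5 + 2.7236*m^4 - 12.374*m^3 + 5.762*m^2 + 0.5*m + 0.01)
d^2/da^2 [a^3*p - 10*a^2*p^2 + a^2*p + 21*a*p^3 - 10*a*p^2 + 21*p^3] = 2*p*(3*a - 10*p + 1)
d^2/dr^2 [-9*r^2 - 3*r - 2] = -18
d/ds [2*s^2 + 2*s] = 4*s + 2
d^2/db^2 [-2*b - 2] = 0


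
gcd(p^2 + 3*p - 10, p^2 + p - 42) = 1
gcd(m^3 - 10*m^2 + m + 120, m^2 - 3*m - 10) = m - 5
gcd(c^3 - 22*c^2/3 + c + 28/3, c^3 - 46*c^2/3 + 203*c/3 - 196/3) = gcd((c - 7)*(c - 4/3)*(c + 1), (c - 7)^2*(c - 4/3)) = c^2 - 25*c/3 + 28/3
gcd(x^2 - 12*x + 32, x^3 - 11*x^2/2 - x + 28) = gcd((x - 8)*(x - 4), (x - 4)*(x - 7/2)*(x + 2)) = x - 4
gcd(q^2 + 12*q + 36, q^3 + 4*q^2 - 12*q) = q + 6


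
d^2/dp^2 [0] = 0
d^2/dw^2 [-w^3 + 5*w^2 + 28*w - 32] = 10 - 6*w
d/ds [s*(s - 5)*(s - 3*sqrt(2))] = 3*s^2 - 10*s - 6*sqrt(2)*s + 15*sqrt(2)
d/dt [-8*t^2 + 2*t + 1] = 2 - 16*t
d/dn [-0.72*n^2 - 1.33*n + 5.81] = -1.44*n - 1.33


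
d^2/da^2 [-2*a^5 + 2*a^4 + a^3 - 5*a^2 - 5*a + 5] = -40*a^3 + 24*a^2 + 6*a - 10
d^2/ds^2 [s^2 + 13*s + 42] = 2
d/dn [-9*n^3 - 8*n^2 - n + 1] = -27*n^2 - 16*n - 1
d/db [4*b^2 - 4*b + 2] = 8*b - 4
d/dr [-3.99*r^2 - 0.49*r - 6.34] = -7.98*r - 0.49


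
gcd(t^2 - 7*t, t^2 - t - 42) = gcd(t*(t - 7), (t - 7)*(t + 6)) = t - 7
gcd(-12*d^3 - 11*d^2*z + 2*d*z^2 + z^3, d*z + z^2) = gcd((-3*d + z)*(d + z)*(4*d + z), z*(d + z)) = d + z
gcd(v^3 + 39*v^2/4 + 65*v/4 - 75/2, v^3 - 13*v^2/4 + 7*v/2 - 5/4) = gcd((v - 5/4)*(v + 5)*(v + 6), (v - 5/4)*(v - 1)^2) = v - 5/4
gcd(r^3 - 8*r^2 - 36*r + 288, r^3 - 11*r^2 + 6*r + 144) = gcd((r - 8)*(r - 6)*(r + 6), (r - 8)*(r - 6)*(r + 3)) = r^2 - 14*r + 48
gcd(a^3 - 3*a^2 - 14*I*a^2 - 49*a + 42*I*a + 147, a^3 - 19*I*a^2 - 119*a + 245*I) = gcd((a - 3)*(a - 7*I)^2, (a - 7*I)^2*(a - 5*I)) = a^2 - 14*I*a - 49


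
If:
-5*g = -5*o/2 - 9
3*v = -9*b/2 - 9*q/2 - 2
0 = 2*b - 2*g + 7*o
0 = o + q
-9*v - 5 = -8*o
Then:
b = 3/20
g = 83/40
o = 11/20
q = -11/20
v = -1/15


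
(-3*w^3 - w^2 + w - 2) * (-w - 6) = 3*w^4 + 19*w^3 + 5*w^2 - 4*w + 12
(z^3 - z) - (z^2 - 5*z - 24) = z^3 - z^2 + 4*z + 24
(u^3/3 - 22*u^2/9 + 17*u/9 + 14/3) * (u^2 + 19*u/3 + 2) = u^5/3 - u^4/3 - 349*u^3/27 + 317*u^2/27 + 100*u/3 + 28/3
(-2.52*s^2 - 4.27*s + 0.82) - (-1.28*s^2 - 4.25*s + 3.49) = -1.24*s^2 - 0.0199999999999996*s - 2.67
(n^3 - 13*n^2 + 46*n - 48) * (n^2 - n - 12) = n^5 - 14*n^4 + 47*n^3 + 62*n^2 - 504*n + 576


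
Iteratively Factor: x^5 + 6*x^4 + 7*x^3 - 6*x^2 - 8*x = (x + 1)*(x^4 + 5*x^3 + 2*x^2 - 8*x) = (x + 1)*(x + 2)*(x^3 + 3*x^2 - 4*x) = x*(x + 1)*(x + 2)*(x^2 + 3*x - 4) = x*(x + 1)*(x + 2)*(x + 4)*(x - 1)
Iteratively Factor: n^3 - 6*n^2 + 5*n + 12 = (n - 4)*(n^2 - 2*n - 3) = (n - 4)*(n - 3)*(n + 1)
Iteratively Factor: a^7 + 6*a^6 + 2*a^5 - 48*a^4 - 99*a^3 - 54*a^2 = (a - 3)*(a^6 + 9*a^5 + 29*a^4 + 39*a^3 + 18*a^2) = (a - 3)*(a + 1)*(a^5 + 8*a^4 + 21*a^3 + 18*a^2) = (a - 3)*(a + 1)*(a + 2)*(a^4 + 6*a^3 + 9*a^2) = a*(a - 3)*(a + 1)*(a + 2)*(a^3 + 6*a^2 + 9*a) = a*(a - 3)*(a + 1)*(a + 2)*(a + 3)*(a^2 + 3*a) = a^2*(a - 3)*(a + 1)*(a + 2)*(a + 3)*(a + 3)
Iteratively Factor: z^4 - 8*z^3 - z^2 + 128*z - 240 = (z - 4)*(z^3 - 4*z^2 - 17*z + 60) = (z - 5)*(z - 4)*(z^2 + z - 12) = (z - 5)*(z - 4)*(z + 4)*(z - 3)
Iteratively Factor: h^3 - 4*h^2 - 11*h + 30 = (h + 3)*(h^2 - 7*h + 10) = (h - 2)*(h + 3)*(h - 5)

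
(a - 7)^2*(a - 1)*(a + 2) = a^4 - 13*a^3 + 33*a^2 + 77*a - 98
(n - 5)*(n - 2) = n^2 - 7*n + 10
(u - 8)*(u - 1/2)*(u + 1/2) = u^3 - 8*u^2 - u/4 + 2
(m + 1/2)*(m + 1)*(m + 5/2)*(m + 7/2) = m^4 + 15*m^3/2 + 73*m^2/4 + 129*m/8 + 35/8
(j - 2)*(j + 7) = j^2 + 5*j - 14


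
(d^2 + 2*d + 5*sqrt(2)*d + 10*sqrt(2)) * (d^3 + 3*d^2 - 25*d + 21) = d^5 + 5*d^4 + 5*sqrt(2)*d^4 - 19*d^3 + 25*sqrt(2)*d^3 - 95*sqrt(2)*d^2 - 29*d^2 - 145*sqrt(2)*d + 42*d + 210*sqrt(2)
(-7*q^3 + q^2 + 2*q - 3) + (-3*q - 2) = -7*q^3 + q^2 - q - 5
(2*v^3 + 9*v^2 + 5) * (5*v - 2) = 10*v^4 + 41*v^3 - 18*v^2 + 25*v - 10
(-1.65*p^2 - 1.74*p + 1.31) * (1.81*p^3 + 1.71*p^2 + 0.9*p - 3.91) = -2.9865*p^5 - 5.9709*p^4 - 2.0893*p^3 + 7.1256*p^2 + 7.9824*p - 5.1221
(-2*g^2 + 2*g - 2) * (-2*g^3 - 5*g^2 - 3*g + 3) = 4*g^5 + 6*g^4 - 2*g^2 + 12*g - 6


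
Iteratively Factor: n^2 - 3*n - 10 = (n + 2)*(n - 5)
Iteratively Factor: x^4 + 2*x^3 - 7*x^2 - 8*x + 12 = (x + 3)*(x^3 - x^2 - 4*x + 4) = (x - 2)*(x + 3)*(x^2 + x - 2) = (x - 2)*(x + 2)*(x + 3)*(x - 1)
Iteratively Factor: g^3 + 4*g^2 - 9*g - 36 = (g - 3)*(g^2 + 7*g + 12) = (g - 3)*(g + 3)*(g + 4)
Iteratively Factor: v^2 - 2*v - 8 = (v + 2)*(v - 4)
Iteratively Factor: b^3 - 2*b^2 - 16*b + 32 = (b - 4)*(b^2 + 2*b - 8) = (b - 4)*(b + 4)*(b - 2)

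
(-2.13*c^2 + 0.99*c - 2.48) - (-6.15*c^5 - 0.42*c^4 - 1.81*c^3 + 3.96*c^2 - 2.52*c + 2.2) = 6.15*c^5 + 0.42*c^4 + 1.81*c^3 - 6.09*c^2 + 3.51*c - 4.68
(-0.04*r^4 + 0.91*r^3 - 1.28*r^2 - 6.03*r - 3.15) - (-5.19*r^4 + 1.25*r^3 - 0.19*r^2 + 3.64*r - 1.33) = 5.15*r^4 - 0.34*r^3 - 1.09*r^2 - 9.67*r - 1.82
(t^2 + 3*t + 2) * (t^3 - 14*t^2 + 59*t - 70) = t^5 - 11*t^4 + 19*t^3 + 79*t^2 - 92*t - 140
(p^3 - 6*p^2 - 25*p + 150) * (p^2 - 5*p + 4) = p^5 - 11*p^4 + 9*p^3 + 251*p^2 - 850*p + 600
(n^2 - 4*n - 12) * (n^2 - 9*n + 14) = n^4 - 13*n^3 + 38*n^2 + 52*n - 168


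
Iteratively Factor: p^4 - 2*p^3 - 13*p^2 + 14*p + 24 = (p - 4)*(p^3 + 2*p^2 - 5*p - 6) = (p - 4)*(p + 3)*(p^2 - p - 2) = (p - 4)*(p + 1)*(p + 3)*(p - 2)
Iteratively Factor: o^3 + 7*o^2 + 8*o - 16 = (o + 4)*(o^2 + 3*o - 4) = (o + 4)^2*(o - 1)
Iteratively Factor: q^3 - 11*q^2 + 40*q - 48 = (q - 3)*(q^2 - 8*q + 16) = (q - 4)*(q - 3)*(q - 4)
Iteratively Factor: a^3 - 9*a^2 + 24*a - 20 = (a - 5)*(a^2 - 4*a + 4) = (a - 5)*(a - 2)*(a - 2)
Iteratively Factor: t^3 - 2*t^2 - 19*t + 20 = (t - 5)*(t^2 + 3*t - 4) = (t - 5)*(t + 4)*(t - 1)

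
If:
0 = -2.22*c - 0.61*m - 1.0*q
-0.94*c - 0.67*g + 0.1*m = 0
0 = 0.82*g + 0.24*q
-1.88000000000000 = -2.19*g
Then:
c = -0.07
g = 0.86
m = 5.07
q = -2.93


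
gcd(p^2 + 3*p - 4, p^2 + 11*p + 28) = p + 4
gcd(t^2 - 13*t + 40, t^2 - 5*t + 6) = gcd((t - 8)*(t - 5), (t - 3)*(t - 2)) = 1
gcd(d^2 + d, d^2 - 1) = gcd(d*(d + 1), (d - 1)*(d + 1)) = d + 1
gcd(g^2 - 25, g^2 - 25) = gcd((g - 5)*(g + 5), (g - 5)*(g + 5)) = g^2 - 25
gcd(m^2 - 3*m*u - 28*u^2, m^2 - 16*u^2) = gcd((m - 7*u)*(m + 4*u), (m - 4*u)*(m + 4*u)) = m + 4*u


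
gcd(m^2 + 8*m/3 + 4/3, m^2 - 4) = m + 2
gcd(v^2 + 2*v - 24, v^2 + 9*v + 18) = v + 6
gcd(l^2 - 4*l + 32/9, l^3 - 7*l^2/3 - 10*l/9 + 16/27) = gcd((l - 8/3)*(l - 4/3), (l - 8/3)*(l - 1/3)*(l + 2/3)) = l - 8/3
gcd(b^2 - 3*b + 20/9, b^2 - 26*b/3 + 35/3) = b - 5/3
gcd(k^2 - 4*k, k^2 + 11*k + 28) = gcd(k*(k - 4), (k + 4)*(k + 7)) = 1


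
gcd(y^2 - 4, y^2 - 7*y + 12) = 1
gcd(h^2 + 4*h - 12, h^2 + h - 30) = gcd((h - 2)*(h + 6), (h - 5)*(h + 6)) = h + 6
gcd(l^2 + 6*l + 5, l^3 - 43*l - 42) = l + 1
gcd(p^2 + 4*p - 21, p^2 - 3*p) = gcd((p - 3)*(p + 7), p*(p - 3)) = p - 3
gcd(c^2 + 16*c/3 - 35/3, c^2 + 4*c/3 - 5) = c - 5/3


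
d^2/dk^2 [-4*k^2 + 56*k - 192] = -8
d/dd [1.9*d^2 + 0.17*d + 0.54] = 3.8*d + 0.17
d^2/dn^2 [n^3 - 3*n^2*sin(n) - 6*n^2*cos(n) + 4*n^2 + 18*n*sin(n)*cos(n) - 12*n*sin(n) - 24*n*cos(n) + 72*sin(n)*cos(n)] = 3*n^2*sin(n) + 6*n^2*cos(n) + 36*n*sin(n) - 36*n*sin(2*n) + 12*n*cos(n) + 6*n + 42*sin(n) - 144*sin(2*n) - 36*cos(n) + 36*cos(2*n) + 8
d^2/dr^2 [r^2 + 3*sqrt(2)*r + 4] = 2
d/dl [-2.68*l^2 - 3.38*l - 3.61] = -5.36*l - 3.38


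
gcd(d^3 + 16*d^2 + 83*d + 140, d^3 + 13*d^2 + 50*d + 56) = d^2 + 11*d + 28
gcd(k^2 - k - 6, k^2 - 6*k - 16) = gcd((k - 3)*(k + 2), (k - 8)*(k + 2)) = k + 2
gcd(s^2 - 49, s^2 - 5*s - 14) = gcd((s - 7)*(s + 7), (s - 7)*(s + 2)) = s - 7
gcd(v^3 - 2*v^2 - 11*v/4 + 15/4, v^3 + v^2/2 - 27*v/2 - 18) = v + 3/2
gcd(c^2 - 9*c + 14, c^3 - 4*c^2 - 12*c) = 1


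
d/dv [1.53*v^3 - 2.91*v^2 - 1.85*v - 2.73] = 4.59*v^2 - 5.82*v - 1.85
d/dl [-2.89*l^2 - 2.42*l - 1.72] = -5.78*l - 2.42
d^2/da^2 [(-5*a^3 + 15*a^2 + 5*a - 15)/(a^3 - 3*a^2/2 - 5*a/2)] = 60*(2*a^3 - 12*a^2 + 30*a - 25)/(a^3*(8*a^3 - 60*a^2 + 150*a - 125))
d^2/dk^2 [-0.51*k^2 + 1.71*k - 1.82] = -1.02000000000000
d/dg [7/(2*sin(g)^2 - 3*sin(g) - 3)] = 7*(3 - 4*sin(g))*cos(g)/(3*sin(g) + cos(2*g) + 2)^2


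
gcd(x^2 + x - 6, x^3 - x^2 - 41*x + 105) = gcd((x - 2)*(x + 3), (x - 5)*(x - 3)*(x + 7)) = 1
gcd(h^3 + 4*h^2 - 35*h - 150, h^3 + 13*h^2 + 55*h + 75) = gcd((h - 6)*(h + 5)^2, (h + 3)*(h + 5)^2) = h^2 + 10*h + 25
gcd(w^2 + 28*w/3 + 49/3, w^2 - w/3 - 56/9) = w + 7/3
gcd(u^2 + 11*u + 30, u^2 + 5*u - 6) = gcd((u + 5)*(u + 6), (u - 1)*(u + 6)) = u + 6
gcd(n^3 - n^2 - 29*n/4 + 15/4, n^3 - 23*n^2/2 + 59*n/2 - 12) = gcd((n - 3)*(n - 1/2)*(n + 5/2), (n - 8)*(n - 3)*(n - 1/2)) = n^2 - 7*n/2 + 3/2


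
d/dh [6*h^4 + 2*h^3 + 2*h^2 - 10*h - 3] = 24*h^3 + 6*h^2 + 4*h - 10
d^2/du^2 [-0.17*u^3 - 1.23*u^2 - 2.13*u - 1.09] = -1.02*u - 2.46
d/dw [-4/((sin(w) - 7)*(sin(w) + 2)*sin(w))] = 4*(3*cos(w) - 10/tan(w) - 14*cos(w)/sin(w)^2)/((sin(w) - 7)^2*(sin(w) + 2)^2)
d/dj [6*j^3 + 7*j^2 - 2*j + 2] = 18*j^2 + 14*j - 2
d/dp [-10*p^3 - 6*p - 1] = -30*p^2 - 6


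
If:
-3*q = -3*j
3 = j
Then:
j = 3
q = 3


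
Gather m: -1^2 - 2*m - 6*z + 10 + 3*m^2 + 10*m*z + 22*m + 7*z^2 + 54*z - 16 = 3*m^2 + m*(10*z + 20) + 7*z^2 + 48*z - 7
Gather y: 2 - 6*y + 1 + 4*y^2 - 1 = 4*y^2 - 6*y + 2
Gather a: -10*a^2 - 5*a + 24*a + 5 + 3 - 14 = -10*a^2 + 19*a - 6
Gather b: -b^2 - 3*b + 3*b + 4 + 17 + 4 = 25 - b^2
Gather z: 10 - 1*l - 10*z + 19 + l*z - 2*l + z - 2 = -3*l + z*(l - 9) + 27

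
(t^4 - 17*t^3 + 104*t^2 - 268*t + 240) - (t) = t^4 - 17*t^3 + 104*t^2 - 269*t + 240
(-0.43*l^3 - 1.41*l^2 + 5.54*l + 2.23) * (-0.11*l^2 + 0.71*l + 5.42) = 0.0473*l^5 - 0.1502*l^4 - 3.9411*l^3 - 3.9541*l^2 + 31.6101*l + 12.0866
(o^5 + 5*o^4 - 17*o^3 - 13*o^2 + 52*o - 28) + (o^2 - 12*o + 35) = o^5 + 5*o^4 - 17*o^3 - 12*o^2 + 40*o + 7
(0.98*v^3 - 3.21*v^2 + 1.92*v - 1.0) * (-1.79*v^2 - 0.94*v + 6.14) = -1.7542*v^5 + 4.8247*v^4 + 5.5978*v^3 - 19.7242*v^2 + 12.7288*v - 6.14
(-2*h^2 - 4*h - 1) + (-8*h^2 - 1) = -10*h^2 - 4*h - 2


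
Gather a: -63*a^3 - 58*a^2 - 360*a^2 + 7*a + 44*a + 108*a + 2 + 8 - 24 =-63*a^3 - 418*a^2 + 159*a - 14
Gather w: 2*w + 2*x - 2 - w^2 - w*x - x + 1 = -w^2 + w*(2 - x) + x - 1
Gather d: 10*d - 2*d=8*d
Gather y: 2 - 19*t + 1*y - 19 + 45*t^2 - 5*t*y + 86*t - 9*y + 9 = 45*t^2 + 67*t + y*(-5*t - 8) - 8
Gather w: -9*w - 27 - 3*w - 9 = -12*w - 36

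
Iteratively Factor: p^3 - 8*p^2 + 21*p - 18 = (p - 2)*(p^2 - 6*p + 9) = (p - 3)*(p - 2)*(p - 3)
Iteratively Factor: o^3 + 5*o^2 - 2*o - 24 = (o + 3)*(o^2 + 2*o - 8) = (o - 2)*(o + 3)*(o + 4)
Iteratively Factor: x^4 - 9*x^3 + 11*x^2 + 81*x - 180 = (x - 4)*(x^3 - 5*x^2 - 9*x + 45) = (x - 4)*(x + 3)*(x^2 - 8*x + 15) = (x - 5)*(x - 4)*(x + 3)*(x - 3)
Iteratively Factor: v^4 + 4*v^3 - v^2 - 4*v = (v + 4)*(v^3 - v) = (v - 1)*(v + 4)*(v^2 + v) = (v - 1)*(v + 1)*(v + 4)*(v)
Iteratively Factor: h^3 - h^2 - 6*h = (h)*(h^2 - h - 6) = h*(h - 3)*(h + 2)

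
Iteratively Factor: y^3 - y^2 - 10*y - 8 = (y + 1)*(y^2 - 2*y - 8) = (y + 1)*(y + 2)*(y - 4)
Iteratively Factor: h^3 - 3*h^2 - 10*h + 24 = (h - 4)*(h^2 + h - 6) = (h - 4)*(h + 3)*(h - 2)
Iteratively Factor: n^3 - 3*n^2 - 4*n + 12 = (n - 2)*(n^2 - n - 6) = (n - 2)*(n + 2)*(n - 3)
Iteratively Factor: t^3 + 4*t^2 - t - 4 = (t + 4)*(t^2 - 1) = (t - 1)*(t + 4)*(t + 1)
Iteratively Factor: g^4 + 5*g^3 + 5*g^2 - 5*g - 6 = (g + 1)*(g^3 + 4*g^2 + g - 6) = (g + 1)*(g + 3)*(g^2 + g - 2) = (g + 1)*(g + 2)*(g + 3)*(g - 1)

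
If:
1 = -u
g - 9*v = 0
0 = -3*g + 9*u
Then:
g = -3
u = -1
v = -1/3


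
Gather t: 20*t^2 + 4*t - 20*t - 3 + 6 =20*t^2 - 16*t + 3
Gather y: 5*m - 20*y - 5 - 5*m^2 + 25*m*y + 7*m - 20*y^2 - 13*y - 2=-5*m^2 + 12*m - 20*y^2 + y*(25*m - 33) - 7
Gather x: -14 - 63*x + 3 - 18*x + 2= -81*x - 9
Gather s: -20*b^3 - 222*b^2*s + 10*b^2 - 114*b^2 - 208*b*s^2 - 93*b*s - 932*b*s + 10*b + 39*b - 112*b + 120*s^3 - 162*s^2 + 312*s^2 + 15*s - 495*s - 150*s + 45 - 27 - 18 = -20*b^3 - 104*b^2 - 63*b + 120*s^3 + s^2*(150 - 208*b) + s*(-222*b^2 - 1025*b - 630)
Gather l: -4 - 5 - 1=-10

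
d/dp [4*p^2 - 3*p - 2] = 8*p - 3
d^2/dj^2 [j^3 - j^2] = 6*j - 2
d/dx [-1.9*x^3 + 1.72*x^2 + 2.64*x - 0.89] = -5.7*x^2 + 3.44*x + 2.64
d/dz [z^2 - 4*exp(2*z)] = 2*z - 8*exp(2*z)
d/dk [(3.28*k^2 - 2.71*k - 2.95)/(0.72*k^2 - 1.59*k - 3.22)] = (-3.264*k^2 - 16.8752*k + 4.0357)/(0.5184*k^4 - 2.2896*k^3 - 2.1087*k^2 + 10.2396*k + 10.3684)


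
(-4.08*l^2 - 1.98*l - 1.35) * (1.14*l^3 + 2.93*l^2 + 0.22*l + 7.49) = -4.6512*l^5 - 14.2116*l^4 - 8.238*l^3 - 34.9503*l^2 - 15.1272*l - 10.1115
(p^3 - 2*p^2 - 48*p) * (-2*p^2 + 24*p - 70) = -2*p^5 + 28*p^4 - 22*p^3 - 1012*p^2 + 3360*p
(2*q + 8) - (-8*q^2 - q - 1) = 8*q^2 + 3*q + 9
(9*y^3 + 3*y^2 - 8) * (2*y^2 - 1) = 18*y^5 + 6*y^4 - 9*y^3 - 19*y^2 + 8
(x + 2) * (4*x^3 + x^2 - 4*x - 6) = 4*x^4 + 9*x^3 - 2*x^2 - 14*x - 12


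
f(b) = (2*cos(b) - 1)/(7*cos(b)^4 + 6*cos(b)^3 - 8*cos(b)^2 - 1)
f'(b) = (2*cos(b) - 1)*(28*sin(b)*cos(b)^3 + 18*sin(b)*cos(b)^2 - 16*sin(b)*cos(b))/(7*cos(b)^4 + 6*cos(b)^3 - 8*cos(b)^2 - 1)^2 - 2*sin(b)/(7*cos(b)^4 + 6*cos(b)^3 - 8*cos(b)^2 - 1)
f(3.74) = 0.40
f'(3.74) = 0.16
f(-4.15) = 0.57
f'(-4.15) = -0.79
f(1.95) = 0.77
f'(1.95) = -1.37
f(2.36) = 0.45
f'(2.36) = -0.35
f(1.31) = 0.35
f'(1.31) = 1.97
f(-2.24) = 0.50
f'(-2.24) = 0.54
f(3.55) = 0.38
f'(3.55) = 0.06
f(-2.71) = 0.38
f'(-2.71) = 0.07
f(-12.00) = 1.50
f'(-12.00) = 26.03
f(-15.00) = 0.43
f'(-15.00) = 0.26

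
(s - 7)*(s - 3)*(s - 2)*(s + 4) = s^4 - 8*s^3 - 7*s^2 + 122*s - 168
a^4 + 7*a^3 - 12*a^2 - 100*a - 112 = (a - 4)*(a + 2)^2*(a + 7)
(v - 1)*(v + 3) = v^2 + 2*v - 3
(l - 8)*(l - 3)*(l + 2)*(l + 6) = l^4 - 3*l^3 - 52*l^2 + 60*l + 288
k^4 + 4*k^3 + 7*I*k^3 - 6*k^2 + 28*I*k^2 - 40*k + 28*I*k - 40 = (k + 2)^2*(k + 2*I)*(k + 5*I)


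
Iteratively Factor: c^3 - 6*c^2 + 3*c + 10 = (c - 2)*(c^2 - 4*c - 5) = (c - 2)*(c + 1)*(c - 5)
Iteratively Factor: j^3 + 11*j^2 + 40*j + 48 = (j + 3)*(j^2 + 8*j + 16) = (j + 3)*(j + 4)*(j + 4)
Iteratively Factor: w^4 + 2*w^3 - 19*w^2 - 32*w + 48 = (w - 1)*(w^3 + 3*w^2 - 16*w - 48) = (w - 1)*(w + 3)*(w^2 - 16) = (w - 4)*(w - 1)*(w + 3)*(w + 4)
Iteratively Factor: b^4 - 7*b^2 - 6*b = (b - 3)*(b^3 + 3*b^2 + 2*b) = (b - 3)*(b + 1)*(b^2 + 2*b) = (b - 3)*(b + 1)*(b + 2)*(b)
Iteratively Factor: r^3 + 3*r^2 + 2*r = (r + 2)*(r^2 + r) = (r + 1)*(r + 2)*(r)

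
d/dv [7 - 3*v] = -3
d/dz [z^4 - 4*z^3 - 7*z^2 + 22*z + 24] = 4*z^3 - 12*z^2 - 14*z + 22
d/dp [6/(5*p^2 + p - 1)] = 6*(-10*p - 1)/(5*p^2 + p - 1)^2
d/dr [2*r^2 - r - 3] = 4*r - 1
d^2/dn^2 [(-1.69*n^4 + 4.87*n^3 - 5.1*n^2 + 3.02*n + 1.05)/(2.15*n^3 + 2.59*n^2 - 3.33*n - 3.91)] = (5.6843418860808e-14*n^7 - 148.259178*n^6 + 295.172838*n^5 + 421.5852*n^4 - 656.311956*n^3 + 62.335098*n^2 + 628.84305*n - 190.028052)/(9.938375*n^9 + 35.916825*n^8 - 2.91153000000001*n^7 - 148.106576*n^6 - 126.127524*n^5 + 175.43661*n^4 + 264.01767*n^3 - 11.28426*n^2 - 152.728119*n - 59.776471)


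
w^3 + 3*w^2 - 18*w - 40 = (w - 4)*(w + 2)*(w + 5)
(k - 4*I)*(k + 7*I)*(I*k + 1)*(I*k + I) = -k^4 - k^3 - 2*I*k^3 - 31*k^2 - 2*I*k^2 - 31*k + 28*I*k + 28*I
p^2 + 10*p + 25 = (p + 5)^2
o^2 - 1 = (o - 1)*(o + 1)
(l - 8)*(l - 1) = l^2 - 9*l + 8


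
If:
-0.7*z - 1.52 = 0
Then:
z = -2.17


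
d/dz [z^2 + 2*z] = 2*z + 2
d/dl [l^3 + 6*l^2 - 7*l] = 3*l^2 + 12*l - 7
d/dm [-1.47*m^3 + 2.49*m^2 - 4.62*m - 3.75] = -4.41*m^2 + 4.98*m - 4.62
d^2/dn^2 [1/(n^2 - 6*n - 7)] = 2*(n^2 - 6*n - 4*(n - 3)^2 - 7)/(-n^2 + 6*n + 7)^3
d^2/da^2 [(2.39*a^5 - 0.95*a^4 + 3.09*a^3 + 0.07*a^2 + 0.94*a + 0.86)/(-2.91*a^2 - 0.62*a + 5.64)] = (-121.432554*a^7 - 52.903218*a^6 + 705.320796*a^5 + 159.36096*a^4 - 1693.121904*a^3 + 376.871508*a^2 - 691.625592*a - 39.917824)/(24.642171*a^6 + 15.750666*a^5 - 139.92444*a^4 - 60.8158*a^3 + 271.19376*a^2 + 59.165856*a - 179.406144)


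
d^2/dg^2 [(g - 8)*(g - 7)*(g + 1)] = 6*g - 28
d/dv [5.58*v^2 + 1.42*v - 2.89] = 11.16*v + 1.42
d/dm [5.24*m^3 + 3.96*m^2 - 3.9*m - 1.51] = 15.72*m^2 + 7.92*m - 3.9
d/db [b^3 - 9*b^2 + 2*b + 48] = 3*b^2 - 18*b + 2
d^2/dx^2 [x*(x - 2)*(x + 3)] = 6*x + 2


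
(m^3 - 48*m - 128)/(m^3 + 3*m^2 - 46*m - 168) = (m^2 - 4*m - 32)/(m^2 - m - 42)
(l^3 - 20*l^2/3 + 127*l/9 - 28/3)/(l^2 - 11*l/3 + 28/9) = l - 3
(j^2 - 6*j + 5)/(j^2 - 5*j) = (j - 1)/j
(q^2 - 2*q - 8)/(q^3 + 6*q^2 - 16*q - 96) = (q + 2)/(q^2 + 10*q + 24)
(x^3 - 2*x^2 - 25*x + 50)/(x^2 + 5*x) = x - 7 + 10/x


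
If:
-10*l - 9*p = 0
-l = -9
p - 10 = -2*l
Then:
No Solution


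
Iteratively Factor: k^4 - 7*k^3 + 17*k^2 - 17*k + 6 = (k - 1)*(k^3 - 6*k^2 + 11*k - 6) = (k - 3)*(k - 1)*(k^2 - 3*k + 2) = (k - 3)*(k - 2)*(k - 1)*(k - 1)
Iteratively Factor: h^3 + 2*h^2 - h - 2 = (h + 1)*(h^2 + h - 2) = (h + 1)*(h + 2)*(h - 1)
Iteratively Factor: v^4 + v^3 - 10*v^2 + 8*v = (v + 4)*(v^3 - 3*v^2 + 2*v) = (v - 1)*(v + 4)*(v^2 - 2*v) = v*(v - 1)*(v + 4)*(v - 2)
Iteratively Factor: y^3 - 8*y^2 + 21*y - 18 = (y - 3)*(y^2 - 5*y + 6) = (y - 3)^2*(y - 2)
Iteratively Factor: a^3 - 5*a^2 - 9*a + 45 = (a - 5)*(a^2 - 9) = (a - 5)*(a + 3)*(a - 3)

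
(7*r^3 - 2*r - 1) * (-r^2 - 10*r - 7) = -7*r^5 - 70*r^4 - 47*r^3 + 21*r^2 + 24*r + 7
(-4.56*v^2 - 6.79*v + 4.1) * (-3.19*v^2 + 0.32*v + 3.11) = 14.5464*v^4 + 20.2009*v^3 - 29.4334*v^2 - 19.8049*v + 12.751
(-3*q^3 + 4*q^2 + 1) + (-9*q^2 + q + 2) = -3*q^3 - 5*q^2 + q + 3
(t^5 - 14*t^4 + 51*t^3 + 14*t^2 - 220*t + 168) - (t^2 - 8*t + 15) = t^5 - 14*t^4 + 51*t^3 + 13*t^2 - 212*t + 153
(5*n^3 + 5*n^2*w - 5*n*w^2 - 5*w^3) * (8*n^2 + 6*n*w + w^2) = 40*n^5 + 70*n^4*w - 5*n^3*w^2 - 65*n^2*w^3 - 35*n*w^4 - 5*w^5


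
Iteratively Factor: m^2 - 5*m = (m - 5)*(m)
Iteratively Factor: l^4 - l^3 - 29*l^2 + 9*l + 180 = (l - 3)*(l^3 + 2*l^2 - 23*l - 60) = (l - 5)*(l - 3)*(l^2 + 7*l + 12) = (l - 5)*(l - 3)*(l + 3)*(l + 4)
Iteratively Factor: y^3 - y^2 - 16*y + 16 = (y - 4)*(y^2 + 3*y - 4) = (y - 4)*(y + 4)*(y - 1)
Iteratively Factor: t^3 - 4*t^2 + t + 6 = (t + 1)*(t^2 - 5*t + 6) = (t - 2)*(t + 1)*(t - 3)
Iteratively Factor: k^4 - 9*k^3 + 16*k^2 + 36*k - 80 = (k - 4)*(k^3 - 5*k^2 - 4*k + 20) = (k - 4)*(k - 2)*(k^2 - 3*k - 10) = (k - 4)*(k - 2)*(k + 2)*(k - 5)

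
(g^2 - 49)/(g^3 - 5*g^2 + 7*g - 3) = (g^2 - 49)/(g^3 - 5*g^2 + 7*g - 3)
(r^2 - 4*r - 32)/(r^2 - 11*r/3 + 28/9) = 9*(r^2 - 4*r - 32)/(9*r^2 - 33*r + 28)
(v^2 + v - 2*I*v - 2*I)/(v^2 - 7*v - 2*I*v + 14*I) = (v + 1)/(v - 7)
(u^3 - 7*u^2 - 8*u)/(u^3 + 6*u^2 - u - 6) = u*(u - 8)/(u^2 + 5*u - 6)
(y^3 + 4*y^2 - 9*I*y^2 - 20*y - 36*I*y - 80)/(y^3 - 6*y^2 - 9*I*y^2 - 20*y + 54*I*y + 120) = (y + 4)/(y - 6)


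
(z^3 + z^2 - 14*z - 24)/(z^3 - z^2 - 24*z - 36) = (z - 4)/(z - 6)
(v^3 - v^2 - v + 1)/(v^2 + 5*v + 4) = (v^2 - 2*v + 1)/(v + 4)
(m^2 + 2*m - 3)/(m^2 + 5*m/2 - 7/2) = 2*(m + 3)/(2*m + 7)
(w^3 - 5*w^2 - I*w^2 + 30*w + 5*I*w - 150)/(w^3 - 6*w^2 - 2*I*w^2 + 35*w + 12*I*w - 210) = (w^2 - w*(5 + 6*I) + 30*I)/(w^2 - w*(6 + 7*I) + 42*I)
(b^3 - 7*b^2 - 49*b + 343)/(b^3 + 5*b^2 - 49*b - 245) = (b - 7)/(b + 5)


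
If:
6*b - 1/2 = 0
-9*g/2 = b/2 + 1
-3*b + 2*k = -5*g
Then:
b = 1/12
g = -25/108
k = 19/27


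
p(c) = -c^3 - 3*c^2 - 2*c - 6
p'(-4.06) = -27.09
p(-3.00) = 0.00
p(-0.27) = -5.66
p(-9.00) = 498.00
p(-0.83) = -5.83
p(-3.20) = 2.45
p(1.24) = -15.00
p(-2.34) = -4.93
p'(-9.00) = -191.00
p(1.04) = -12.45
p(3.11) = -71.32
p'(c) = -3*c^2 - 6*c - 2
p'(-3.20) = -13.52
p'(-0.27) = -0.60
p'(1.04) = -11.48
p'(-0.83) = 0.91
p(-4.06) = 19.59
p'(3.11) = -49.68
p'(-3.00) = -11.00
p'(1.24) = -14.05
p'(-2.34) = -4.39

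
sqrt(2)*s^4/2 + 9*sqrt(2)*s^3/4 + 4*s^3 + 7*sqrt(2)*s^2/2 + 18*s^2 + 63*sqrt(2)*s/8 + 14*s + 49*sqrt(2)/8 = (s + 7/2)*(s + sqrt(2)/2)*(s + 7*sqrt(2)/2)*(sqrt(2)*s/2 + sqrt(2)/2)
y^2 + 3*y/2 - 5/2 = (y - 1)*(y + 5/2)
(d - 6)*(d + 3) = d^2 - 3*d - 18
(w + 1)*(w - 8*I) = w^2 + w - 8*I*w - 8*I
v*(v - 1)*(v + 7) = v^3 + 6*v^2 - 7*v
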